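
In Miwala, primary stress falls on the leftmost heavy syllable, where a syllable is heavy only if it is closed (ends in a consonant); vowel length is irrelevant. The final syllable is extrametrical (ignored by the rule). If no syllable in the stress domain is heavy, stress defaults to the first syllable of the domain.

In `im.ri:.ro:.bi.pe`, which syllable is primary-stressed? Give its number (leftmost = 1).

1

The final syllable (5, pe) is extrametrical; the stress domain is syllables 1–4.
Weights: 1 im H, 2 ri: L, 3 ro: L, 4 bi L.
Heavy syllables in the domain: 1. The leftmost is syllable 1 (im).
Primary stress: syllable 1 → ˈim.ri:.ro:.bi.pe.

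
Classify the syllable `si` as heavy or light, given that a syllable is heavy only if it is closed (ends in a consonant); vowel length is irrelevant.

light

`si`: short vowel, open (no coda). Open (no coda) → light.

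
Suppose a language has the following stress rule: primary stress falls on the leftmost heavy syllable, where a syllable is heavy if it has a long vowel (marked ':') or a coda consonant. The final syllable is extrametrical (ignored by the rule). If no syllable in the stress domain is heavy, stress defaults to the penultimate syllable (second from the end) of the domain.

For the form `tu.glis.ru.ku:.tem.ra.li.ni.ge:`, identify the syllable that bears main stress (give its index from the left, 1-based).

2

The final syllable (9, ge:) is extrametrical; the stress domain is syllables 1–8.
Weights: 1 tu L, 2 glis H, 3 ru L, 4 ku: H, 5 tem H, 6 ra L, 7 li L, 8 ni L.
Heavy syllables in the domain: 2, 4, 5. The leftmost is syllable 2 (glis).
Primary stress: syllable 2 → tu.ˈglis.ru.ku:.tem.ra.li.ni.ge:.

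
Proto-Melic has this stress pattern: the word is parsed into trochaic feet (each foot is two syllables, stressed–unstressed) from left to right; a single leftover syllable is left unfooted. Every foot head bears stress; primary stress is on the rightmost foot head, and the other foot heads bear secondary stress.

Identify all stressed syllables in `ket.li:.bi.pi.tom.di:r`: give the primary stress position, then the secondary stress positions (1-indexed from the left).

Parse left to right into trochaic (ˈσσ) feet: (ˈket.li:) (ˈbi.pi) (ˈtom.di:r).
Foot heads (stressed positions): 1, 3, 5.
End Rule Rightmost: primary stress on the rightmost head = syllable 5.
Secondary stress on 1, 3: ˌket.li:.ˌbi.pi.ˈtom.di:r.

primary 5, secondary 1, 3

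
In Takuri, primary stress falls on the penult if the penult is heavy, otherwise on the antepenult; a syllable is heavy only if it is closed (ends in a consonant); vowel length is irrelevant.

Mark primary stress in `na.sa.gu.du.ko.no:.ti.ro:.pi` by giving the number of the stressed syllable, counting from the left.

Weights: 7 ti L, 8 ro: L, 9 pi L.
The penult (syllable 8, ro:) is light, so stress falls on the antepenult (syllable 7, ti).
Primary stress: syllable 7 → na.sa.gu.du.ko.no:.ˈti.ro:.pi.

7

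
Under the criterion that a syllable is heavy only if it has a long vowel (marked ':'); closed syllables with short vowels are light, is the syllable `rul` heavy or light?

light

`rul`: short vowel, closed (coda /l/). Short vowel → light.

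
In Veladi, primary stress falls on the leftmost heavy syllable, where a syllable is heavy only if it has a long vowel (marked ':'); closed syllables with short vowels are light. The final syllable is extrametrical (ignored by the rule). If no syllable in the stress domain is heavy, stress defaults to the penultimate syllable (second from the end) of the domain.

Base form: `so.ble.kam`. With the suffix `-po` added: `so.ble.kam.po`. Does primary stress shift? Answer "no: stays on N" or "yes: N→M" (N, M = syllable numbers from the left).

yes: 1→2

Base `so.ble.kam` (3 syllables):
  The final syllable (3, kam) is extrametrical; the stress domain is syllables 1–2.
  Weights: 1 so L, 2 ble L.
  No heavy syllable in the domain; default to the penultimate syllable (second from the end) of the domain = syllable 1.
  → primary stress on syllable 1.
Suffixed `so.ble.kam.po` (4 syllables):
  The final syllable (4, po) is extrametrical; the stress domain is syllables 1–3.
  Weights: 1 so L, 2 ble L, 3 kam L.
  No heavy syllable in the domain; default to the penultimate syllable (second from the end) of the domain = syllable 2.
  → primary stress on syllable 2.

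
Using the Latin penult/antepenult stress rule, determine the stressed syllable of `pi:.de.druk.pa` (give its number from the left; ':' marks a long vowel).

3

Classical Latin: stress the penult if heavy (long vowel or closed), else the antepenult.
Weights: 2 de L, 3 druk H, 4 pa L.
The penult (syllable 3, druk) is heavy, so it takes stress.
Stress on syllable 3: pi:.de.ˈdruk.pa.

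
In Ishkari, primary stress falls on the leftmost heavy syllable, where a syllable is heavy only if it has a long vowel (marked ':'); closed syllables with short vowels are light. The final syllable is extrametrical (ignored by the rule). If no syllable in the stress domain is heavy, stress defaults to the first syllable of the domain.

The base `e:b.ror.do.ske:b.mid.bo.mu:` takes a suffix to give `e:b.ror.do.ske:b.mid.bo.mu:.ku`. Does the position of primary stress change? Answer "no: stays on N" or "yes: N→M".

no: stays on 1

Base `e:b.ror.do.ske:b.mid.bo.mu:` (7 syllables):
  The final syllable (7, mu:) is extrametrical; the stress domain is syllables 1–6.
  Weights: 1 e:b H, 2 ror L, 3 do L, 4 ske:b H, 5 mid L, 6 bo L.
  Heavy syllables in the domain: 1, 4. The leftmost is syllable 1 (e:b).
  → primary stress on syllable 1.
Suffixed `e:b.ror.do.ske:b.mid.bo.mu:.ku` (8 syllables):
  The final syllable (8, ku) is extrametrical; the stress domain is syllables 1–7.
  Weights: 1 e:b H, 2 ror L, 3 do L, 4 ske:b H, 5 mid L, 6 bo L, 7 mu: H.
  Heavy syllables in the domain: 1, 4, 7. The leftmost is syllable 1 (e:b).
  → primary stress on syllable 1.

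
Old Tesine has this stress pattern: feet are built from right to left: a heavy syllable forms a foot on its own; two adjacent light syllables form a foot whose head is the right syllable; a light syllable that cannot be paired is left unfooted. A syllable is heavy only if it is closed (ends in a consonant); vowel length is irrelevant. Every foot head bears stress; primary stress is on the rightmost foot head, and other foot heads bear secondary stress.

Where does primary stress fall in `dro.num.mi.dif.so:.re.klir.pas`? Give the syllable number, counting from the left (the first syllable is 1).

8

Weights: 1 dro L, 2 num H, 3 mi L, 4 dif H, 5 so: L, 6 re L, 7 klir H, 8 pas H.
Parse right to left (heavy = foot alone; LL = one foot; stranded L unfooted): dro (ˈnum) mi (ˈdif) (so:.ˈre) (ˈklir) (ˈpas).
Foot heads: 2, 4, 6, 7, 8.
Primary stress on the rightmost head = syllable 8.
Primary stress: syllable 8 → dro.num.mi.dif.so:.re.klir.ˈpas.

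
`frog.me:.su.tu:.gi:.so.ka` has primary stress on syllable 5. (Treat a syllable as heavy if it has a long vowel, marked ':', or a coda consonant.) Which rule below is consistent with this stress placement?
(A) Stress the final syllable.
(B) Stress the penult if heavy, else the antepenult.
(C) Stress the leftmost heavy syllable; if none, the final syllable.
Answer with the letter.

B

Rule A → syllable 7 (observed: 5).
Rule B → syllable 5 ✓.
Rule C → syllable 1 (observed: 5).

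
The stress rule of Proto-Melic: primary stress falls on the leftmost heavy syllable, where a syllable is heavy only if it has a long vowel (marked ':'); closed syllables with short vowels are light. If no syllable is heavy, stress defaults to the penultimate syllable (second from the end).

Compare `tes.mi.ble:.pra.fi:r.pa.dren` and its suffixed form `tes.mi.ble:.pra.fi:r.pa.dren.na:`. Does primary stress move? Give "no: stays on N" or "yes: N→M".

Base `tes.mi.ble:.pra.fi:r.pa.dren` (7 syllables):
  Weights: 1 tes L, 2 mi L, 3 ble: H, 4 pra L, 5 fi:r H, 6 pa L, 7 dren L.
  Heavy syllables in the domain: 3, 5. The leftmost is syllable 3 (ble:).
  → primary stress on syllable 3.
Suffixed `tes.mi.ble:.pra.fi:r.pa.dren.na:` (8 syllables):
  Weights: 1 tes L, 2 mi L, 3 ble: H, 4 pra L, 5 fi:r H, 6 pa L, 7 dren L, 8 na: H.
  Heavy syllables in the domain: 3, 5, 8. The leftmost is syllable 3 (ble:).
  → primary stress on syllable 3.

no: stays on 3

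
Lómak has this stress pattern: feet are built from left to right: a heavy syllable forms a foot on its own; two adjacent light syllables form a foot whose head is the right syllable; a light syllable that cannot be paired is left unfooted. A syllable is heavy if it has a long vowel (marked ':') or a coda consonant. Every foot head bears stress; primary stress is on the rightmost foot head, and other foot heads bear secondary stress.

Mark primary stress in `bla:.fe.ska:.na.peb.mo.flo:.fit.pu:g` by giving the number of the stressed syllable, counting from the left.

9

Weights: 1 bla: H, 2 fe L, 3 ska: H, 4 na L, 5 peb H, 6 mo L, 7 flo: H, 8 fit H, 9 pu:g H.
Parse left to right (heavy = foot alone; LL = one foot; stranded L unfooted): (ˈbla:) fe (ˈska:) na (ˈpeb) mo (ˈflo:) (ˈfit) (ˈpu:g).
Foot heads: 1, 3, 5, 7, 8, 9.
Primary stress on the rightmost head = syllable 9.
Primary stress: syllable 9 → bla:.fe.ska:.na.peb.mo.flo:.fit.ˈpu:g.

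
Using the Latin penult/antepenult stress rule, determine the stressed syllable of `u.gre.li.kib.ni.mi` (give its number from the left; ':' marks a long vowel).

4

Classical Latin: stress the penult if heavy (long vowel or closed), else the antepenult.
Weights: 4 kib H, 5 ni L, 6 mi L.
The penult (syllable 5, ni) is light, so stress falls on the antepenult (syllable 4, kib).
Stress on syllable 4: u.gre.li.ˈkib.ni.mi.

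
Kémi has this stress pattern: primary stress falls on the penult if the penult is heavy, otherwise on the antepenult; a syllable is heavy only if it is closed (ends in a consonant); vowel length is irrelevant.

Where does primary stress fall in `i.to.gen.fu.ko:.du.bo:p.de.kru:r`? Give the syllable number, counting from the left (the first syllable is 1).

7

Weights: 7 bo:p H, 8 de L, 9 kru:r H.
The penult (syllable 8, de) is light, so stress falls on the antepenult (syllable 7, bo:p).
Primary stress: syllable 7 → i.to.gen.fu.ko:.du.ˈbo:p.de.kru:r.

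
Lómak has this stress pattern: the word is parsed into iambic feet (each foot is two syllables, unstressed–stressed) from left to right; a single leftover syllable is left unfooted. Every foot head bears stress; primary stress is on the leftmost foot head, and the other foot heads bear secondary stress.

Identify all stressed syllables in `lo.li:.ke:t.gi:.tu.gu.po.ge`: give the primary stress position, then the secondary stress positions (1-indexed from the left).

Parse left to right into iambic (σˈσ) feet: (lo.ˈli:) (ke:t.ˈgi:) (tu.ˈgu) (po.ˈge).
Foot heads (stressed positions): 2, 4, 6, 8.
End Rule Leftmost: primary stress on the leftmost head = syllable 2.
Secondary stress on 4, 6, 8: lo.ˈli:.ke:t.ˌgi:.tu.ˌgu.po.ˌge.

primary 2, secondary 4, 6, 8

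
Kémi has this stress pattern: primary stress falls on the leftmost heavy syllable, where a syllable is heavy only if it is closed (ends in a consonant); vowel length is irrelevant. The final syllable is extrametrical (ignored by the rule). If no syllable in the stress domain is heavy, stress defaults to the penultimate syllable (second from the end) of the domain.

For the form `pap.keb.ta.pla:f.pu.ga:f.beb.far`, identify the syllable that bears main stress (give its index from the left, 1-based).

The final syllable (8, far) is extrametrical; the stress domain is syllables 1–7.
Weights: 1 pap H, 2 keb H, 3 ta L, 4 pla:f H, 5 pu L, 6 ga:f H, 7 beb H.
Heavy syllables in the domain: 1, 2, 4, 6, 7. The leftmost is syllable 1 (pap).
Primary stress: syllable 1 → ˈpap.keb.ta.pla:f.pu.ga:f.beb.far.

1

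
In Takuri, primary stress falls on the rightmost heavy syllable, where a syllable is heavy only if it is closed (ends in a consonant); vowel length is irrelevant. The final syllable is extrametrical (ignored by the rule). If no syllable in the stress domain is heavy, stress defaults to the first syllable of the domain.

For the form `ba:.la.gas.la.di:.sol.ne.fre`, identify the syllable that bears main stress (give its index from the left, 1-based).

The final syllable (8, fre) is extrametrical; the stress domain is syllables 1–7.
Weights: 1 ba: L, 2 la L, 3 gas H, 4 la L, 5 di: L, 6 sol H, 7 ne L.
Heavy syllables in the domain: 3, 6. The rightmost is syllable 6 (sol).
Primary stress: syllable 6 → ba:.la.gas.la.di:.ˈsol.ne.fre.

6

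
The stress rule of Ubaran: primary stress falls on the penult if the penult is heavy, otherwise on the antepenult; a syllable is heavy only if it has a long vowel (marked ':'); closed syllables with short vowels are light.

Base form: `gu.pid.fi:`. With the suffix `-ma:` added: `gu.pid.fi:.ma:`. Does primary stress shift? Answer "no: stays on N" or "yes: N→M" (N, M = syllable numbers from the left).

yes: 1→3

Base `gu.pid.fi:` (3 syllables):
  Weights: 1 gu L, 2 pid L, 3 fi: H.
  The penult (syllable 2, pid) is light, so stress falls on the antepenult (syllable 1, gu).
  → primary stress on syllable 1.
Suffixed `gu.pid.fi:.ma:` (4 syllables):
  Weights: 2 pid L, 3 fi: H, 4 ma: H.
  The penult (syllable 3, fi:) is heavy, so it takes stress.
  → primary stress on syllable 3.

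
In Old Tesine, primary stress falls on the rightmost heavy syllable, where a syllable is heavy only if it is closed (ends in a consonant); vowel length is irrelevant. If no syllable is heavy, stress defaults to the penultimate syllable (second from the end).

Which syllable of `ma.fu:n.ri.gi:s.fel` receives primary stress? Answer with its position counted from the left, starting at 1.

Weights: 1 ma L, 2 fu:n H, 3 ri L, 4 gi:s H, 5 fel H.
Heavy syllables in the domain: 2, 4, 5. The rightmost is syllable 5 (fel).
Primary stress: syllable 5 → ma.fu:n.ri.gi:s.ˈfel.

5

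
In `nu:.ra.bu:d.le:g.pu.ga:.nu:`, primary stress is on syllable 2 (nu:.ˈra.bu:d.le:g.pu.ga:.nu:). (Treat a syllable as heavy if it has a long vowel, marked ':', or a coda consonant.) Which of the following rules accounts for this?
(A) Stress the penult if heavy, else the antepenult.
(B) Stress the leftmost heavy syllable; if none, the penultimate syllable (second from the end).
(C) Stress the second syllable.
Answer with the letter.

C

Rule A → syllable 6 (observed: 2).
Rule B → syllable 1 (observed: 2).
Rule C → syllable 2 ✓.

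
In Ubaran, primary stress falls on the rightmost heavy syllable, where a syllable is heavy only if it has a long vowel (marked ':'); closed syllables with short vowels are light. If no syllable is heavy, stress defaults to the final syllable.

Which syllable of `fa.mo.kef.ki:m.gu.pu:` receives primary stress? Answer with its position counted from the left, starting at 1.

6

Weights: 1 fa L, 2 mo L, 3 kef L, 4 ki:m H, 5 gu L, 6 pu: H.
Heavy syllables in the domain: 4, 6. The rightmost is syllable 6 (pu:).
Primary stress: syllable 6 → fa.mo.kef.ki:m.gu.ˈpu:.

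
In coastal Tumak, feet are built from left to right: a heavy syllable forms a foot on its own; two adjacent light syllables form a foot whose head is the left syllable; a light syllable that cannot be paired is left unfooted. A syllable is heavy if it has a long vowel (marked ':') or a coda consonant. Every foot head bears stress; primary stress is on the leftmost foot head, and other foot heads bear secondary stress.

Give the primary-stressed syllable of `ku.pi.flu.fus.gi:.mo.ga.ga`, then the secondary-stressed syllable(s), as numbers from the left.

Weights: 1 ku L, 2 pi L, 3 flu L, 4 fus H, 5 gi: H, 6 mo L, 7 ga L, 8 ga L.
Parse left to right (heavy = foot alone; LL = one foot; stranded L unfooted): (ˈku.pi) flu (ˈfus) (ˈgi:) (ˈmo.ga) ga.
Foot heads: 1, 4, 5, 6.
Primary stress on the leftmost head = syllable 1.
Secondary stress on 4, 5, 6: ˈku.pi.flu.ˌfus.ˌgi:.ˌmo.ga.ga.

primary 1, secondary 4, 5, 6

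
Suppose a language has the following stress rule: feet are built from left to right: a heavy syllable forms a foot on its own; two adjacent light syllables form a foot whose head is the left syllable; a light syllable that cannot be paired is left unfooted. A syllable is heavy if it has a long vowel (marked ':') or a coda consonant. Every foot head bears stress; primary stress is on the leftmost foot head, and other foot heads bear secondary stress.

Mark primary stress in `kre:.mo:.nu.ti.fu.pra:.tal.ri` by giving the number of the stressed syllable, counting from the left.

Weights: 1 kre: H, 2 mo: H, 3 nu L, 4 ti L, 5 fu L, 6 pra: H, 7 tal H, 8 ri L.
Parse left to right (heavy = foot alone; LL = one foot; stranded L unfooted): (ˈkre:) (ˈmo:) (ˈnu.ti) fu (ˈpra:) (ˈtal) ri.
Foot heads: 1, 2, 3, 6, 7.
Primary stress on the leftmost head = syllable 1.
Primary stress: syllable 1 → ˈkre:.mo:.nu.ti.fu.pra:.tal.ri.

1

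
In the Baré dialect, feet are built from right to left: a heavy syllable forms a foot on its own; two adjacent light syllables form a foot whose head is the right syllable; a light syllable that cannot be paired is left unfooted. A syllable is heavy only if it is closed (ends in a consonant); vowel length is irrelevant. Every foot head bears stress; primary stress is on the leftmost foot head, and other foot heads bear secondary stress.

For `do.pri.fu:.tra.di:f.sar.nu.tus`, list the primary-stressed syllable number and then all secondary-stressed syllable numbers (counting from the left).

primary 2, secondary 4, 5, 6, 8

Weights: 1 do L, 2 pri L, 3 fu: L, 4 tra L, 5 di:f H, 6 sar H, 7 nu L, 8 tus H.
Parse right to left (heavy = foot alone; LL = one foot; stranded L unfooted): (do.ˈpri) (fu:.ˈtra) (ˈdi:f) (ˈsar) nu (ˈtus).
Foot heads: 2, 4, 5, 6, 8.
Primary stress on the leftmost head = syllable 2.
Secondary stress on 4, 5, 6, 8: do.ˈpri.fu:.ˌtra.ˌdi:f.ˌsar.nu.ˌtus.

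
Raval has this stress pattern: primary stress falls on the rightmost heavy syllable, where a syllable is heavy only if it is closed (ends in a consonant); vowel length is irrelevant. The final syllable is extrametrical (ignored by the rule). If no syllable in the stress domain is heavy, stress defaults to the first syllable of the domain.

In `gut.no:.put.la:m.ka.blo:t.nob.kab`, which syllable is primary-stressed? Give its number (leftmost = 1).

The final syllable (8, kab) is extrametrical; the stress domain is syllables 1–7.
Weights: 1 gut H, 2 no: L, 3 put H, 4 la:m H, 5 ka L, 6 blo:t H, 7 nob H.
Heavy syllables in the domain: 1, 3, 4, 6, 7. The rightmost is syllable 7 (nob).
Primary stress: syllable 7 → gut.no:.put.la:m.ka.blo:t.ˈnob.kab.

7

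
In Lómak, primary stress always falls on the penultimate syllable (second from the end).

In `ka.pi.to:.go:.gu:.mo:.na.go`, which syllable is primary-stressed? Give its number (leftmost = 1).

7

The word has 8 syllables; the penultimate syllable (second from the end) is syllable 7 (na).
Primary stress: syllable 7 → ka.pi.to:.go:.gu:.mo:.ˈna.go.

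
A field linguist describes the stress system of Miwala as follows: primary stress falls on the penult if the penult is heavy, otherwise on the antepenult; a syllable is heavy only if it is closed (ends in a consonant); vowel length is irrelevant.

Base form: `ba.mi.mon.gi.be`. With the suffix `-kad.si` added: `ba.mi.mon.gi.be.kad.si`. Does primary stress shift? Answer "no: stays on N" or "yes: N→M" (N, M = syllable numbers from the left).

Base `ba.mi.mon.gi.be` (5 syllables):
  Weights: 3 mon H, 4 gi L, 5 be L.
  The penult (syllable 4, gi) is light, so stress falls on the antepenult (syllable 3, mon).
  → primary stress on syllable 3.
Suffixed `ba.mi.mon.gi.be.kad.si` (7 syllables):
  Weights: 5 be L, 6 kad H, 7 si L.
  The penult (syllable 6, kad) is heavy, so it takes stress.
  → primary stress on syllable 6.

yes: 3→6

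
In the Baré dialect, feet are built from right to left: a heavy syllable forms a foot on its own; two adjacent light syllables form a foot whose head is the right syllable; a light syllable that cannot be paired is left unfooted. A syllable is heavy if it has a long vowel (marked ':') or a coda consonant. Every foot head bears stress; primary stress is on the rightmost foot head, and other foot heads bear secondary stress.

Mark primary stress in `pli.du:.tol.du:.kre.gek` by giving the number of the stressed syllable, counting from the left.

Weights: 1 pli L, 2 du: H, 3 tol H, 4 du: H, 5 kre L, 6 gek H.
Parse right to left (heavy = foot alone; LL = one foot; stranded L unfooted): pli (ˈdu:) (ˈtol) (ˈdu:) kre (ˈgek).
Foot heads: 2, 3, 4, 6.
Primary stress on the rightmost head = syllable 6.
Primary stress: syllable 6 → pli.du:.tol.du:.kre.ˈgek.

6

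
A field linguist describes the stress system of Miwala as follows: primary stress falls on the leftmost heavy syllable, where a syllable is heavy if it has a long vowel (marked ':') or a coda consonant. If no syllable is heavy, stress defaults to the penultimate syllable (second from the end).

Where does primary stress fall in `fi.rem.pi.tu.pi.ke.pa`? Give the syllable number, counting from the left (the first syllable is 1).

2

Weights: 1 fi L, 2 rem H, 3 pi L, 4 tu L, 5 pi L, 6 ke L, 7 pa L.
Heavy syllables in the domain: 2. The leftmost is syllable 2 (rem).
Primary stress: syllable 2 → fi.ˈrem.pi.tu.pi.ke.pa.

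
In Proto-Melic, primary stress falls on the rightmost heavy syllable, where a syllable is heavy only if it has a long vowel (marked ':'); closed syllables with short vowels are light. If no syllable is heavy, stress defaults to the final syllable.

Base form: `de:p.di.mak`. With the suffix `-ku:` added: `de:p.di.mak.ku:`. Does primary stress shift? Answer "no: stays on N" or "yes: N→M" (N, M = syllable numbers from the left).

yes: 1→4

Base `de:p.di.mak` (3 syllables):
  Weights: 1 de:p H, 2 di L, 3 mak L.
  Heavy syllables in the domain: 1. The rightmost is syllable 1 (de:p).
  → primary stress on syllable 1.
Suffixed `de:p.di.mak.ku:` (4 syllables):
  Weights: 1 de:p H, 2 di L, 3 mak L, 4 ku: H.
  Heavy syllables in the domain: 1, 4. The rightmost is syllable 4 (ku:).
  → primary stress on syllable 4.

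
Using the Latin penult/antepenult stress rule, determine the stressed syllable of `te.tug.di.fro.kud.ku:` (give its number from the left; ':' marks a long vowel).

5

Classical Latin: stress the penult if heavy (long vowel or closed), else the antepenult.
Weights: 4 fro L, 5 kud H, 6 ku: H.
The penult (syllable 5, kud) is heavy, so it takes stress.
Stress on syllable 5: te.tug.di.fro.ˈkud.ku:.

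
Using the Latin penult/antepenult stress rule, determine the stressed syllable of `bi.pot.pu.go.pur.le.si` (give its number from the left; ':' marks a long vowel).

Classical Latin: stress the penult if heavy (long vowel or closed), else the antepenult.
Weights: 5 pur H, 6 le L, 7 si L.
The penult (syllable 6, le) is light, so stress falls on the antepenult (syllable 5, pur).
Stress on syllable 5: bi.pot.pu.go.ˈpur.le.si.

5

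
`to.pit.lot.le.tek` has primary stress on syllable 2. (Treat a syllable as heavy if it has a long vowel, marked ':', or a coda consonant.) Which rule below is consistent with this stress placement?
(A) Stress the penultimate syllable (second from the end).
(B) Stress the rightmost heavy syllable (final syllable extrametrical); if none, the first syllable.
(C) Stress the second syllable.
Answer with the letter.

Rule A → syllable 4 (observed: 2).
Rule B → syllable 3 (observed: 2).
Rule C → syllable 2 ✓.

C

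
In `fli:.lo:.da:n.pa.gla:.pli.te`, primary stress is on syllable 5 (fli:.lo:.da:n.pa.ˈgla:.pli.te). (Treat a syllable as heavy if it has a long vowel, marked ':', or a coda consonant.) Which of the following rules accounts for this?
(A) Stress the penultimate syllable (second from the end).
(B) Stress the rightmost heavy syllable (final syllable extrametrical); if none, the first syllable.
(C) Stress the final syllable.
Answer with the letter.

Rule A → syllable 6 (observed: 5).
Rule B → syllable 5 ✓.
Rule C → syllable 7 (observed: 5).

B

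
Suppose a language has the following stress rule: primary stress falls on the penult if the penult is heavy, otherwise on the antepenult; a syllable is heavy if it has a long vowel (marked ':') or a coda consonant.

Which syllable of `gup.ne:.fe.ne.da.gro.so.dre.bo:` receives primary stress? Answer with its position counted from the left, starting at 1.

7

Weights: 7 so L, 8 dre L, 9 bo: H.
The penult (syllable 8, dre) is light, so stress falls on the antepenult (syllable 7, so).
Primary stress: syllable 7 → gup.ne:.fe.ne.da.gro.ˈso.dre.bo:.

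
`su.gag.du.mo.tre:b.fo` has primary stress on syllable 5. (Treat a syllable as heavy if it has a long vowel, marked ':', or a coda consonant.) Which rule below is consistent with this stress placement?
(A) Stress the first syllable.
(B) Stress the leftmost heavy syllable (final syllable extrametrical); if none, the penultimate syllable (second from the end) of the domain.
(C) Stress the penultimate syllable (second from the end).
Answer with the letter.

Rule A → syllable 1 (observed: 5).
Rule B → syllable 2 (observed: 5).
Rule C → syllable 5 ✓.

C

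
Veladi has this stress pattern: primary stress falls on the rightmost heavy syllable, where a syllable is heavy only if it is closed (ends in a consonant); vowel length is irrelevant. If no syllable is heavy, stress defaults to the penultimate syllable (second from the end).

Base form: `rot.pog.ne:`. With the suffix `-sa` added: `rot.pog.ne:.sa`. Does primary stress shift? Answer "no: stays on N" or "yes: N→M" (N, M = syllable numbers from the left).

Base `rot.pog.ne:` (3 syllables):
  Weights: 1 rot H, 2 pog H, 3 ne: L.
  Heavy syllables in the domain: 1, 2. The rightmost is syllable 2 (pog).
  → primary stress on syllable 2.
Suffixed `rot.pog.ne:.sa` (4 syllables):
  Weights: 1 rot H, 2 pog H, 3 ne: L, 4 sa L.
  Heavy syllables in the domain: 1, 2. The rightmost is syllable 2 (pog).
  → primary stress on syllable 2.

no: stays on 2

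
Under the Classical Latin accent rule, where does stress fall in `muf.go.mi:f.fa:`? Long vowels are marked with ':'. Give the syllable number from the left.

3

Classical Latin: stress the penult if heavy (long vowel or closed), else the antepenult.
Weights: 2 go L, 3 mi:f H, 4 fa: H.
The penult (syllable 3, mi:f) is heavy, so it takes stress.
Stress on syllable 3: muf.go.ˈmi:f.fa:.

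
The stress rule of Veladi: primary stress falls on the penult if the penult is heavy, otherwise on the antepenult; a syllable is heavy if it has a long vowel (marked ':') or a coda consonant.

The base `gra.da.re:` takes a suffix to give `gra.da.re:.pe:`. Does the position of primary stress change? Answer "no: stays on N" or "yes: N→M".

Base `gra.da.re:` (3 syllables):
  Weights: 1 gra L, 2 da L, 3 re: H.
  The penult (syllable 2, da) is light, so stress falls on the antepenult (syllable 1, gra).
  → primary stress on syllable 1.
Suffixed `gra.da.re:.pe:` (4 syllables):
  Weights: 2 da L, 3 re: H, 4 pe: H.
  The penult (syllable 3, re:) is heavy, so it takes stress.
  → primary stress on syllable 3.

yes: 1→3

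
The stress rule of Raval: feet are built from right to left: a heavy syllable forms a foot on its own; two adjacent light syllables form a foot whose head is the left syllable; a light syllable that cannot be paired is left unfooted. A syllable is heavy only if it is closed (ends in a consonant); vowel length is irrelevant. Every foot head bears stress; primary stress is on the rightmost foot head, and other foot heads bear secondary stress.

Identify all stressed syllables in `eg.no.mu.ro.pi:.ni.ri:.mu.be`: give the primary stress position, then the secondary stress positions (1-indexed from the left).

primary 8, secondary 1, 2, 4, 6

Weights: 1 eg H, 2 no L, 3 mu L, 4 ro L, 5 pi: L, 6 ni L, 7 ri: L, 8 mu L, 9 be L.
Parse right to left (heavy = foot alone; LL = one foot; stranded L unfooted): (ˈeg) (ˈno.mu) (ˈro.pi:) (ˈni.ri:) (ˈmu.be).
Foot heads: 1, 2, 4, 6, 8.
Primary stress on the rightmost head = syllable 8.
Secondary stress on 1, 2, 4, 6: ˌeg.ˌno.mu.ˌro.pi:.ˌni.ri:.ˈmu.be.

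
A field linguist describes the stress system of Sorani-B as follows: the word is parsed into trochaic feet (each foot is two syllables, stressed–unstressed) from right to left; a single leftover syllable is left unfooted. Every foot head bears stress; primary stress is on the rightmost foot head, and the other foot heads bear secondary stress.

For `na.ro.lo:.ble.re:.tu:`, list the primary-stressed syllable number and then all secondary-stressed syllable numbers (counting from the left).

primary 5, secondary 1, 3

Parse right to left into trochaic (ˈσσ) feet: (ˈna.ro) (ˈlo:.ble) (ˈre:.tu:).
Foot heads (stressed positions): 1, 3, 5.
End Rule Rightmost: primary stress on the rightmost head = syllable 5.
Secondary stress on 1, 3: ˌna.ro.ˌlo:.ble.ˈre:.tu:.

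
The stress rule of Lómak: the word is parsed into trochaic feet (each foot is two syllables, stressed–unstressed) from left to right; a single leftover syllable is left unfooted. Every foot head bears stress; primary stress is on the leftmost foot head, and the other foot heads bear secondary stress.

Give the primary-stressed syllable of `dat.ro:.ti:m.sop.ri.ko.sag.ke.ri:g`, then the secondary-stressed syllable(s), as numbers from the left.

Parse left to right into trochaic (ˈσσ) feet: (ˈdat.ro:) (ˈti:m.sop) (ˈri.ko) (ˈsag.ke) ri:g. Syllable 9 is left unfooted.
Foot heads (stressed positions): 1, 3, 5, 7.
End Rule Leftmost: primary stress on the leftmost head = syllable 1.
Secondary stress on 3, 5, 7: ˈdat.ro:.ˌti:m.sop.ˌri.ko.ˌsag.ke.ri:g.

primary 1, secondary 3, 5, 7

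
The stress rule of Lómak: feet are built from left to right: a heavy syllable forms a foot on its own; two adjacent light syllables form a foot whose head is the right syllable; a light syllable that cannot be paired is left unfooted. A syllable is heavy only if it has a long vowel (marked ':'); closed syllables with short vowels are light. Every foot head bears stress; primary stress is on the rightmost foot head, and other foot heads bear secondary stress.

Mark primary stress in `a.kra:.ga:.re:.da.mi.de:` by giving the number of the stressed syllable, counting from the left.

7

Weights: 1 a L, 2 kra: H, 3 ga: H, 4 re: H, 5 da L, 6 mi L, 7 de: H.
Parse left to right (heavy = foot alone; LL = one foot; stranded L unfooted): a (ˈkra:) (ˈga:) (ˈre:) (da.ˈmi) (ˈde:).
Foot heads: 2, 3, 4, 6, 7.
Primary stress on the rightmost head = syllable 7.
Primary stress: syllable 7 → a.kra:.ga:.re:.da.mi.ˈde:.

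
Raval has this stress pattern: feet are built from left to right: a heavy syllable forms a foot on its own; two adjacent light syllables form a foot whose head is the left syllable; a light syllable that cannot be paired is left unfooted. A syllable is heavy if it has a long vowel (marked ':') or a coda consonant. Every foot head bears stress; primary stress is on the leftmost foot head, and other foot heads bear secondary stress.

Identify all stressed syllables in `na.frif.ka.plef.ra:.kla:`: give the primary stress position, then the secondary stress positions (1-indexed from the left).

primary 2, secondary 4, 5, 6

Weights: 1 na L, 2 frif H, 3 ka L, 4 plef H, 5 ra: H, 6 kla: H.
Parse left to right (heavy = foot alone; LL = one foot; stranded L unfooted): na (ˈfrif) ka (ˈplef) (ˈra:) (ˈkla:).
Foot heads: 2, 4, 5, 6.
Primary stress on the leftmost head = syllable 2.
Secondary stress on 4, 5, 6: na.ˈfrif.ka.ˌplef.ˌra:.ˌkla:.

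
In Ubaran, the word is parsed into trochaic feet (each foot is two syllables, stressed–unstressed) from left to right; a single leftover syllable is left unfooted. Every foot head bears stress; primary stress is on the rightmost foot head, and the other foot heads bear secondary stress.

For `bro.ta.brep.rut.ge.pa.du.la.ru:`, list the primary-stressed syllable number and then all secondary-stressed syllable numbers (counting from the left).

primary 7, secondary 1, 3, 5

Parse left to right into trochaic (ˈσσ) feet: (ˈbro.ta) (ˈbrep.rut) (ˈge.pa) (ˈdu.la) ru:. Syllable 9 is left unfooted.
Foot heads (stressed positions): 1, 3, 5, 7.
End Rule Rightmost: primary stress on the rightmost head = syllable 7.
Secondary stress on 1, 3, 5: ˌbro.ta.ˌbrep.rut.ˌge.pa.ˈdu.la.ru:.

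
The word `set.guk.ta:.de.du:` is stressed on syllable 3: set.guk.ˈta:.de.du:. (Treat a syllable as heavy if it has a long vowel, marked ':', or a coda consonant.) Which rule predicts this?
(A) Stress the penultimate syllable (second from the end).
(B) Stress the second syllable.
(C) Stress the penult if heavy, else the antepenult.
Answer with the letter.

C

Rule A → syllable 4 (observed: 3).
Rule B → syllable 2 (observed: 3).
Rule C → syllable 3 ✓.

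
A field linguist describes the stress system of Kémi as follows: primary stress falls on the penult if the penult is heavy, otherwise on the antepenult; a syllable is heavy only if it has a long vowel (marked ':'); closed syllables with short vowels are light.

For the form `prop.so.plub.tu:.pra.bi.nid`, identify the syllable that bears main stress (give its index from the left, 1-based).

Weights: 5 pra L, 6 bi L, 7 nid L.
The penult (syllable 6, bi) is light, so stress falls on the antepenult (syllable 5, pra).
Primary stress: syllable 5 → prop.so.plub.tu:.ˈpra.bi.nid.

5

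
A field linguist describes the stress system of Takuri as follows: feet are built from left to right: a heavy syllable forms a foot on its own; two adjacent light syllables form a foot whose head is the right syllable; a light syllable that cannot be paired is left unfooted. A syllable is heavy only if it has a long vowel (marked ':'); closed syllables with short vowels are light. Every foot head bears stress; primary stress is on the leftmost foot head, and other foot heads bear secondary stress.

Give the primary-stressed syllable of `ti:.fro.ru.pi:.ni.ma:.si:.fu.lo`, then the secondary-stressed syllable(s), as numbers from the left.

Weights: 1 ti: H, 2 fro L, 3 ru L, 4 pi: H, 5 ni L, 6 ma: H, 7 si: H, 8 fu L, 9 lo L.
Parse left to right (heavy = foot alone; LL = one foot; stranded L unfooted): (ˈti:) (fro.ˈru) (ˈpi:) ni (ˈma:) (ˈsi:) (fu.ˈlo).
Foot heads: 1, 3, 4, 6, 7, 9.
Primary stress on the leftmost head = syllable 1.
Secondary stress on 3, 4, 6, 7, 9: ˈti:.fro.ˌru.ˌpi:.ni.ˌma:.ˌsi:.fu.ˌlo.

primary 1, secondary 3, 4, 6, 7, 9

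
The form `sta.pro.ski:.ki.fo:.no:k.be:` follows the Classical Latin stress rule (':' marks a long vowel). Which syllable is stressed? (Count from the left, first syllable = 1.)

Classical Latin: stress the penult if heavy (long vowel or closed), else the antepenult.
Weights: 5 fo: H, 6 no:k H, 7 be: H.
The penult (syllable 6, no:k) is heavy, so it takes stress.
Stress on syllable 6: sta.pro.ski:.ki.fo:.ˈno:k.be:.

6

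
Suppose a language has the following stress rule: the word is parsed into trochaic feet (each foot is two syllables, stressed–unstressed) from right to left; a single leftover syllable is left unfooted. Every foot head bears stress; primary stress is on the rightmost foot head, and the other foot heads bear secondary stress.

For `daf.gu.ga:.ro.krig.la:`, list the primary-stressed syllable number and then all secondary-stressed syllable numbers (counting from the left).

Parse right to left into trochaic (ˈσσ) feet: (ˈdaf.gu) (ˈga:.ro) (ˈkrig.la:).
Foot heads (stressed positions): 1, 3, 5.
End Rule Rightmost: primary stress on the rightmost head = syllable 5.
Secondary stress on 1, 3: ˌdaf.gu.ˌga:.ro.ˈkrig.la:.

primary 5, secondary 1, 3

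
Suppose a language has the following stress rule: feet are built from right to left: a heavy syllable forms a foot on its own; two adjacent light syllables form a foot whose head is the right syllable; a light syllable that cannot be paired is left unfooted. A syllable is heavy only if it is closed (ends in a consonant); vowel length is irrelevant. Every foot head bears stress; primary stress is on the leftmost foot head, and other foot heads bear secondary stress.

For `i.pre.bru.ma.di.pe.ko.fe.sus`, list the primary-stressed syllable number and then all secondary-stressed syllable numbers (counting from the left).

primary 2, secondary 4, 6, 8, 9

Weights: 1 i L, 2 pre L, 3 bru L, 4 ma L, 5 di L, 6 pe L, 7 ko L, 8 fe L, 9 sus H.
Parse right to left (heavy = foot alone; LL = one foot; stranded L unfooted): (i.ˈpre) (bru.ˈma) (di.ˈpe) (ko.ˈfe) (ˈsus).
Foot heads: 2, 4, 6, 8, 9.
Primary stress on the leftmost head = syllable 2.
Secondary stress on 4, 6, 8, 9: i.ˈpre.bru.ˌma.di.ˌpe.ko.ˌfe.ˌsus.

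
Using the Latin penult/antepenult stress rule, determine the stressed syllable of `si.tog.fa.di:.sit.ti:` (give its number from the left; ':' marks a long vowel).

5

Classical Latin: stress the penult if heavy (long vowel or closed), else the antepenult.
Weights: 4 di: H, 5 sit H, 6 ti: H.
The penult (syllable 5, sit) is heavy, so it takes stress.
Stress on syllable 5: si.tog.fa.di:.ˈsit.ti:.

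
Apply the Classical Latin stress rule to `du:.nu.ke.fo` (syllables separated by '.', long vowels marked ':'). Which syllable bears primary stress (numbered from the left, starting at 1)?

Classical Latin: stress the penult if heavy (long vowel or closed), else the antepenult.
Weights: 2 nu L, 3 ke L, 4 fo L.
The penult (syllable 3, ke) is light, so stress falls on the antepenult (syllable 2, nu).
Stress on syllable 2: du:.ˈnu.ke.fo.

2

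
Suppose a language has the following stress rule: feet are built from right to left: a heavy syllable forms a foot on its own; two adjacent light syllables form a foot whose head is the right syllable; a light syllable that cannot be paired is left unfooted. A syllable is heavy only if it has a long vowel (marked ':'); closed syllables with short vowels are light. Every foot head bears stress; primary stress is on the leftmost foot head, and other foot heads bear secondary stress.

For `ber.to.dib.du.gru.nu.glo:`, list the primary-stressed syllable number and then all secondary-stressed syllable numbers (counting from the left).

primary 2, secondary 4, 6, 7

Weights: 1 ber L, 2 to L, 3 dib L, 4 du L, 5 gru L, 6 nu L, 7 glo: H.
Parse right to left (heavy = foot alone; LL = one foot; stranded L unfooted): (ber.ˈto) (dib.ˈdu) (gru.ˈnu) (ˈglo:).
Foot heads: 2, 4, 6, 7.
Primary stress on the leftmost head = syllable 2.
Secondary stress on 4, 6, 7: ber.ˈto.dib.ˌdu.gru.ˌnu.ˌglo:.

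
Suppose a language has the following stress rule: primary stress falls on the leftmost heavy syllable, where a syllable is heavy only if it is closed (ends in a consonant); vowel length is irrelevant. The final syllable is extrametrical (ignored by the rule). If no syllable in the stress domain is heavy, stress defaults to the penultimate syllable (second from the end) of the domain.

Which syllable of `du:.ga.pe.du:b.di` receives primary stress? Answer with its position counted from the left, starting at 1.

4

The final syllable (5, di) is extrametrical; the stress domain is syllables 1–4.
Weights: 1 du: L, 2 ga L, 3 pe L, 4 du:b H.
Heavy syllables in the domain: 4. The leftmost is syllable 4 (du:b).
Primary stress: syllable 4 → du:.ga.pe.ˈdu:b.di.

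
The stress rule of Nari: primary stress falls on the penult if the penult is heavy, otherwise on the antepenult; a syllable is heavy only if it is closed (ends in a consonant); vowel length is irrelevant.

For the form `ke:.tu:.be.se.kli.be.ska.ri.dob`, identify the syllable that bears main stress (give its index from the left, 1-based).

7

Weights: 7 ska L, 8 ri L, 9 dob H.
The penult (syllable 8, ri) is light, so stress falls on the antepenult (syllable 7, ska).
Primary stress: syllable 7 → ke:.tu:.be.se.kli.be.ˈska.ri.dob.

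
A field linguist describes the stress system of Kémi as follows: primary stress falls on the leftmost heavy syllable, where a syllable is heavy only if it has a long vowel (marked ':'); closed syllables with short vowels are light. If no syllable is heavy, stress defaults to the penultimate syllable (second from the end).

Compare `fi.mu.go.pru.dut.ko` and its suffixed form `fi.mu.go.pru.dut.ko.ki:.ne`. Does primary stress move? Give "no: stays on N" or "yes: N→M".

yes: 5→7

Base `fi.mu.go.pru.dut.ko` (6 syllables):
  Weights: 1 fi L, 2 mu L, 3 go L, 4 pru L, 5 dut L, 6 ko L.
  No heavy syllable in the domain; default to the penultimate syllable (second from the end) = syllable 5.
  → primary stress on syllable 5.
Suffixed `fi.mu.go.pru.dut.ko.ki:.ne` (8 syllables):
  Weights: 1 fi L, 2 mu L, 3 go L, 4 pru L, 5 dut L, 6 ko L, 7 ki: H, 8 ne L.
  Heavy syllables in the domain: 7. The leftmost is syllable 7 (ki:).
  → primary stress on syllable 7.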